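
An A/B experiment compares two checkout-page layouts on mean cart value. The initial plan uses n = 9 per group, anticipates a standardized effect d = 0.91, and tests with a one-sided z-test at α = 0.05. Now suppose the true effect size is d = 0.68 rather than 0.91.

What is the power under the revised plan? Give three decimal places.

Power ≈ 0.420

With d = 0.68: δ = d·√(n/2) = 0.68 × √(9/2) = 1.4425. Critical value z_{0.05} = 1.645.
Revised power = Φ(δ − 1.645) = Φ(-0.202) = 0.4198.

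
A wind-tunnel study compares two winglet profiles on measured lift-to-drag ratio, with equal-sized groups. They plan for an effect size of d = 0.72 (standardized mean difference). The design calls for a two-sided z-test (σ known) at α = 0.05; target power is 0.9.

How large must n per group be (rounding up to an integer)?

For power 0.9 need Φ(δ − z_{0.025}) = 0.9, so δ = z_{0.025} + z_{0.10} = 1.960 + 1.282 = 3.242.
(The Φ(−δ − z_{α/2}) term is vanishingly small for δ > 0 and is dropped in the standard sample-size formula.)
δ = d·√(n/2) ⇒ n = 2(δ/d)² = 2 × (3.242 / 0.72)² = 40.54.
Rounding up, n = 41 per group.

n = 41 per group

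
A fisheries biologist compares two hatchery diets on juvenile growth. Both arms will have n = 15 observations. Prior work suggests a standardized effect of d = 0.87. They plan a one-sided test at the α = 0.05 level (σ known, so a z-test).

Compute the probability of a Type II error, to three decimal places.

β ≈ 0.230

Noncentrality parameter: δ = d·√(n/2) = 0.87 × √(15/2) = 2.3826
One-sided α = 0.05 → critical value z_{0.05} = 1.645.
Power = P(Z > 1.645 − δ) = Φ(0.738) = 0.7697.
Type II error: β = 1 − power = 1 − 0.7697 = 0.2303.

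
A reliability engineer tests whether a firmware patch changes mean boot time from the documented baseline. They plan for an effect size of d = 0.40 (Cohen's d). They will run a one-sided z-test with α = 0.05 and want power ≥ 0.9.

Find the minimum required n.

For power 0.9 need Φ(δ − z_{0.05}) = 0.9, so δ = z_{0.05} + z_{0.10} = 1.645 + 1.282 = 2.926.
δ = d·√n ⇒ n = (δ/d)² = (2.926 / 0.40)² = 53.52.
Round up to the next whole unit.

n = 54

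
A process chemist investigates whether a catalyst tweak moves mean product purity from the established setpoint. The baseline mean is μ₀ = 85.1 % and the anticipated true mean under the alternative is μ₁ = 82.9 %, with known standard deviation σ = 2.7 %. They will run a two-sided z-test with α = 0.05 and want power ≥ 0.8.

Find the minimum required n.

Standardized effect: d = |μ₁ − μ₀| / σ = |82.9 − 85.1| / 2.7 = 0.8148
For power 0.8 need Φ(δ − z_{0.025}) = 0.8, so δ = z_{0.025} + z_{0.20} = 1.960 + 0.842 = 2.802.
(For δ > 0 the lower-tail rejection region contributes negligibly to power, so the one-term inversion is standard.)
δ = d·√n ⇒ n = (δ/d)² = (2.802 / 0.8148)² = 11.82.
Round up to the next whole unit.

n = 12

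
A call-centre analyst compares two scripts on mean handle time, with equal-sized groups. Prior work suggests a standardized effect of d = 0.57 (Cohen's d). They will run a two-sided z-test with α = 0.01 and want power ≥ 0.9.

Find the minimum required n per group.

For power 0.9 need Φ(δ − z_{0.005}) = 0.9, so δ = z_{0.005} + z_{0.10} = 2.576 + 1.282 = 3.857.
(For δ > 0 the lower-tail rejection region contributes negligibly to power, so the one-term inversion is standard.)
δ = d·√(n/2) ⇒ n = 2(δ/d)² = 2 × (3.857 / 0.57)² = 91.59.
Round up to the next whole unit.

n = 92 per group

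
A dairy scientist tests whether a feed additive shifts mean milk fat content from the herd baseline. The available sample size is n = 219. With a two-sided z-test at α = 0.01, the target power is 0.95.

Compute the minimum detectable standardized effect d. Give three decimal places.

Required noncentrality: δ = z_{0.005} + z_{0.05} = 2.576 + 1.645 = 4.221.
(Lower-tail contribution to power is negligible for δ > 0.)
δ = d·√n ⇒ d = δ/√n = 4.221/√219 = 0.2852.

d ≈ 0.285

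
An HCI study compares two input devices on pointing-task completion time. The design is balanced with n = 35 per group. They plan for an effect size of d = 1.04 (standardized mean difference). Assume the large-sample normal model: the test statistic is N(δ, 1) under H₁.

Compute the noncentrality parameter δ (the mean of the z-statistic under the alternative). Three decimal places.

δ ≈ 4.351

The noncentrality parameter scales effect size by the design's sample-size factor: δ = d·√(n/2) = 1.04 × √(35/2) = 4.3506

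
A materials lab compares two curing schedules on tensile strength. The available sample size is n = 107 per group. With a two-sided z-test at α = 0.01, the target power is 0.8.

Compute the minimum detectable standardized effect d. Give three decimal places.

d ≈ 0.467

Required noncentrality: δ = z_{0.005} + z_{0.20} = 2.576 + 0.842 = 3.417.
(The second rejection-region term Φ(−δ − z_{α/2}) is negligible and dropped.)
δ = d·√(n/2) ⇒ d = δ/√(n/2) = 3.417/√(107/2) = 0.4672.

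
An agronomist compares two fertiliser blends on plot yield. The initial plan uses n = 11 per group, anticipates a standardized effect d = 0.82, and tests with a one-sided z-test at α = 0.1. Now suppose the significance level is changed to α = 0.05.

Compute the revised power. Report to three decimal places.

Power ≈ 0.610

δ = d·√(n/2) = 0.82 × √(11/2) = 1.9231 (unchanged). New critical value: z_{0.05} = 1.645.
Revised power = P(Z > 1.645 − δ) = Φ(0.278) = 0.6096.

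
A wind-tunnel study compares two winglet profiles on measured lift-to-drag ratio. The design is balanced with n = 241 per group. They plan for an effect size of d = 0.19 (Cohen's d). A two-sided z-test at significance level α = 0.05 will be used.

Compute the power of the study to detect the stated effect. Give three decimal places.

Power ≈ 0.550

Noncentrality parameter: δ = d·√(n/2) = 0.19 × √(241/2) = 2.0857
Critical value for a two-sided test at α = 0.05: z_{α/2} = 1.960.
Power = Φ(δ − 1.960) + Φ(−δ − 1.960) = Φ(0.126) + Φ(-4.046) = 0.5500 + 0.0000 = 0.5500.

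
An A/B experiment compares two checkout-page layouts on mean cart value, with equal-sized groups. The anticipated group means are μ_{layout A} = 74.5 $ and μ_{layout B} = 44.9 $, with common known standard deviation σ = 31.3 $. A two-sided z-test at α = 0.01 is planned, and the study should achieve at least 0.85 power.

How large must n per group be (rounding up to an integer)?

Standardized effect: d = |μ_{layout A} − μ_{layout B}| / σ = |74.5 − 44.9| / 31.3 = 0.9457
For power 0.85 need Φ(δ − z_{0.005}) = 0.85, so δ = z_{0.005} + z_{0.15} = 2.576 + 1.036 = 3.612.
(The Φ(−δ − z_{α/2}) term is vanishingly small for δ > 0 and is dropped in the standard sample-size formula.)
δ = d·√(n/2) ⇒ n = 2(δ/d)² = 2 × (3.612 / 0.9457)² = 29.18.
Rounding up, n = 30 per group.

n = 30 per group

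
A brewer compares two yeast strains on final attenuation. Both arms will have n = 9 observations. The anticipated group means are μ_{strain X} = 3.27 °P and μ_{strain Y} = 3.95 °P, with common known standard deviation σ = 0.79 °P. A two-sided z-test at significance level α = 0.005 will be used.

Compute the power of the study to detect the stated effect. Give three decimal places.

Standardized effect: d = |μ_{strain X} − μ_{strain Y}| / σ = |3.27 − 3.95| / 0.79 = 0.8608
Noncentrality parameter: δ = d·√(n/2) = 0.8608 × √(9/2) = 1.8259
Critical value for a two-sided test at α = 0.005: z_{α/2} = 2.807.
Power = Φ(δ − 2.807) + Φ(−δ − 2.807) = Φ(-0.981) + Φ(-4.633) = 0.1633 + 0.0000 = 0.1633.

Power ≈ 0.163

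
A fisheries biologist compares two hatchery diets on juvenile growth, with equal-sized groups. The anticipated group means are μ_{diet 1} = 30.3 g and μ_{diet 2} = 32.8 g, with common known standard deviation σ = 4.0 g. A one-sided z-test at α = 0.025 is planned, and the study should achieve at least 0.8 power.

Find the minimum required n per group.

n = 41 per group

Standardized effect: d = |μ_{diet 1} − μ_{diet 2}| / σ = |30.3 − 32.8| / 4.0 = 0.6250
For power 0.8 need Φ(δ − z_{0.025}) = 0.8, so δ = z_{0.025} + z_{0.20} = 1.960 + 0.842 = 2.802.
δ = d·√(n/2) ⇒ n = 2(δ/d)² = 2 × (2.802 / 0.6250)² = 40.19.
Round up to the next whole unit.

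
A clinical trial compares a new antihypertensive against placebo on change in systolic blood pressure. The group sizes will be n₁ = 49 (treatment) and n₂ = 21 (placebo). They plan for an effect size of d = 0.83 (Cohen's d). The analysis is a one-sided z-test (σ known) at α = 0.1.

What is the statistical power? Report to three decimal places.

Noncentrality parameter: δ = d / √(1/n₁ + 1/n₂) = 0.83 / √(1/49 + 1/21) = 3.1823
Critical value for a one-sided test at α = 0.1: z_α = 1.282.
Power = P(Z > 1.282 − δ) = Φ(1.901) = 0.9713.

Power ≈ 0.971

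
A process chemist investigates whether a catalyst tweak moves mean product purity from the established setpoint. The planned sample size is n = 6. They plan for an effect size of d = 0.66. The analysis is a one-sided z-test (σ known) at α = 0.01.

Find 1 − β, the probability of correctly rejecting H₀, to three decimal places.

Noncentrality parameter: δ = d·√n = 0.66 × √6 = 1.6167
Critical value for a one-sided test at α = 0.01: z_α = 2.326.
Power = Φ(δ − 2.326) = Φ(-0.710) = 0.2389.

Power ≈ 0.239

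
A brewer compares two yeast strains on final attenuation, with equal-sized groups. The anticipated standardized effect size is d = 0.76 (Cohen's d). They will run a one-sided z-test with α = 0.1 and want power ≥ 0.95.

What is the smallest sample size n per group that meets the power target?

n = 30 per group

Set Φ(δ − 1.282) = 0.95; then δ − 1.282 = Φ⁻¹(0.95) = 1.645, giving δ = 2.926.
δ = d·√(n/2) ⇒ n = 2(δ/d)² = 2 × (2.926 / 0.76)² = 29.65.
Rounding up, n = 30 per group.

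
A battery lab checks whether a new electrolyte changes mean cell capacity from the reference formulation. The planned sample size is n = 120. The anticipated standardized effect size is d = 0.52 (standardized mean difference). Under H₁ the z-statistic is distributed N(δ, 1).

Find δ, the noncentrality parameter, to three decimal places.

The noncentrality parameter scales effect size by the design's sample-size factor: δ = d·√n = 0.52 × √120 = 5.6963

δ ≈ 5.696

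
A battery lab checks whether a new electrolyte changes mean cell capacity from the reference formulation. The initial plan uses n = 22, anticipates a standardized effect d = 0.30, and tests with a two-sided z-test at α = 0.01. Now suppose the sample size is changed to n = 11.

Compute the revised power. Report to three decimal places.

With n = 11: δ = d·√n = 0.30 × √11 = 0.9950. Critical value z_{0.005} = 2.576.
Revised power = Φ(δ − 2.576) + Φ(−δ − 2.576) = Φ(-1.581) + Φ(-3.571) = 0.0570 + 0.0002 = 0.0571.

Power ≈ 0.057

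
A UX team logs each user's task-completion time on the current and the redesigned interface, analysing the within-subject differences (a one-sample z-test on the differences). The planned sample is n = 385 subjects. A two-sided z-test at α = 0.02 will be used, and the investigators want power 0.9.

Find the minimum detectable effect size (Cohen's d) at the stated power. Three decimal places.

d ≈ 0.184

Need Φ(δ − 2.326) = 0.9, so δ = 2.326 + 1.282 = 3.608.
(The second rejection-region term Φ(−δ − z_{α/2}) is negligible and dropped.)
δ = d·√n ⇒ d = δ/√n = 3.608/√385 = 0.1839.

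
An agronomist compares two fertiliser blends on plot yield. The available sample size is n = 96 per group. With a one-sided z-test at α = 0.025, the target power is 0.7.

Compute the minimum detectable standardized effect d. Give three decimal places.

d ≈ 0.359

Need Φ(δ − 1.960) = 0.7, so δ = 1.960 + 0.524 = 2.484.
δ = d·√(n/2) ⇒ d = δ/√(n/2) = 2.484/√(96/2) = 0.3586.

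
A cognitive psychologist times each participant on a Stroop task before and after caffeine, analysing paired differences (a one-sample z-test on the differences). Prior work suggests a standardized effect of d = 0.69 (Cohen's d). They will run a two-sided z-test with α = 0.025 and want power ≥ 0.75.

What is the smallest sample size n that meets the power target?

For power 0.75 need Φ(δ − z_{0.0125}) = 0.75, so δ = z_{0.0125} + z_{0.25} = 2.241 + 0.674 = 2.916.
(The Φ(−δ − z_{α/2}) term is vanishingly small for δ > 0 and is dropped in the standard sample-size formula.)
δ = d·√n ⇒ n = (δ/d)² = (2.916 / 0.69)² = 17.86.
Rounding up, n = 18.

n = 18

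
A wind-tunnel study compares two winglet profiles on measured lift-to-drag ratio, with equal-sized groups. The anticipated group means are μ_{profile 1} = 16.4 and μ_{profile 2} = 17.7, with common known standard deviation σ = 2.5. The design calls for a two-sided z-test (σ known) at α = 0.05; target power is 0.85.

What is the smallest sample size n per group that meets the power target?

n = 67 per group

Standardized effect: d = |μ_{profile 1} − μ_{profile 2}| / σ = |16.4 − 17.7| / 2.5 = 0.5200
Set Φ(δ − 1.960) = 0.85; then δ − 1.960 = Φ⁻¹(0.85) = 1.036, giving δ = 2.996.
(For δ > 0 the lower-tail rejection region contributes negligibly to power, so the one-term inversion is standard.)
δ = d·√(n/2) ⇒ n = 2(δ/d)² = 2 × (2.996 / 0.5200)² = 66.41.
Round up to the next whole unit.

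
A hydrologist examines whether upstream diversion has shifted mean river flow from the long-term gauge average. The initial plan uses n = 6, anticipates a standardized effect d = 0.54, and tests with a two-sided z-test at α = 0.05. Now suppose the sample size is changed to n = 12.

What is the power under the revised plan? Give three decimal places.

Power ≈ 0.464

With n = 12: δ = d·√n = 0.54 × √12 = 1.8706. Critical value z_{0.025} = 1.960.
Revised power = Φ(δ − 1.960) + Φ(−δ − 1.960) = Φ(-0.089) + Φ(-3.831) = 0.4644 + 0.0001 = 0.4645.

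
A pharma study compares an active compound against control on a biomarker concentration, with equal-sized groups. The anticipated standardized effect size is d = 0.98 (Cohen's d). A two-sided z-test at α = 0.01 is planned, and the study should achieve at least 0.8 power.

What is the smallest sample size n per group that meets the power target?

n = 25 per group

For power 0.8 need Φ(δ − z_{0.005}) = 0.8, so δ = z_{0.005} + z_{0.20} = 2.576 + 0.842 = 3.417.
(Ignoring the negligible lower-tail rejection probability gives the usual closed-form inversion.)
δ = d·√(n/2) ⇒ n = 2(δ/d)² = 2 × (3.417 / 0.98)² = 24.32.
Round up to the next whole unit.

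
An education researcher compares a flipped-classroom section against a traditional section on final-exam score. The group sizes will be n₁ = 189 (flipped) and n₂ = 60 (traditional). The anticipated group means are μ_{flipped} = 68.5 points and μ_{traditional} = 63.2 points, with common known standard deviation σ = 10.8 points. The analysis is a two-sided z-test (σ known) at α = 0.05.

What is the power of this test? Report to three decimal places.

Power ≈ 0.912

Standardized effect: d = |μ_{flipped} − μ_{traditional}| / σ = |68.5 − 63.2| / 10.8 = 0.4907
Noncentrality parameter: δ = d / √(1/n₁ + 1/n₂) = 0.4907 / √(1/189 + 1/60) = 3.3118
Two-sided α = 0.05 → critical value z_{0.025} = 1.960.
Power = Φ(δ − 1.960) + Φ(−δ − 1.960) = Φ(1.352) + Φ(-5.272) = 0.9118 + 0.0000 = 0.9118.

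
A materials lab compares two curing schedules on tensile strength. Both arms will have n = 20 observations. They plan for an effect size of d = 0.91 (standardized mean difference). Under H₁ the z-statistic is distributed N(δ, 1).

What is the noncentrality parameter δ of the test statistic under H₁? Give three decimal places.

δ = d·√(n/2) = 0.91 × √(20/2) = 2.8777

δ ≈ 2.878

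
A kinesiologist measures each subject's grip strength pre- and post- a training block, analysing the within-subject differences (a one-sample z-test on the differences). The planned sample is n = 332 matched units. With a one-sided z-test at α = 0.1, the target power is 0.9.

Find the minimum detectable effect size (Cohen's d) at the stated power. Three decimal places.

d ≈ 0.141

Required noncentrality: δ = z_{0.1} + z_{0.10} = 1.282 + 1.282 = 2.563.
δ = d·√n ⇒ d = δ/√n = 2.563/√332 = 0.1407.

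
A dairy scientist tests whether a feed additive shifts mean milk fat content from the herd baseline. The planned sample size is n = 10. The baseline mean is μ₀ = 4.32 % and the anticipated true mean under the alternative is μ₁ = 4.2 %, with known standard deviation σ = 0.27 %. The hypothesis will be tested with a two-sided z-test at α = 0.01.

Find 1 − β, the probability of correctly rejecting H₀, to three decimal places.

Standardized effect: d = |μ₁ − μ₀| / σ = |4.2 − 4.32| / 0.27 = 0.4444
Noncentrality parameter: δ = d·√n = 0.4444 × √10 = 1.4055
Two-sided α = 0.01 → critical value z_{0.005} = 2.576.
Power = Φ(δ − 2.576) + Φ(−δ − 2.576) = Φ(-1.170) + Φ(-3.981) = 0.1209 + 0.0000 = 0.1210.

Power ≈ 0.121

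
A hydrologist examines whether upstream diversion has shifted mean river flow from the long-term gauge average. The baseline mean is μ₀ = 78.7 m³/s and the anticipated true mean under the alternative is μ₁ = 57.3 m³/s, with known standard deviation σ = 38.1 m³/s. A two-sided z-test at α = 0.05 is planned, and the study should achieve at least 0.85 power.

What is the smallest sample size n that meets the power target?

n = 29

Standardized effect: d = |μ₁ − μ₀| / σ = |57.3 − 78.7| / 38.1 = 0.5617
Set Φ(δ − 1.960) = 0.85; then δ − 1.960 = Φ⁻¹(0.85) = 1.036, giving δ = 2.996.
(The Φ(−δ − z_{α/2}) term is vanishingly small for δ > 0 and is dropped in the standard sample-size formula.)
δ = d·√n ⇒ n = (δ/d)² = (2.996 / 0.5617)² = 28.46.
Rounding up, n = 29.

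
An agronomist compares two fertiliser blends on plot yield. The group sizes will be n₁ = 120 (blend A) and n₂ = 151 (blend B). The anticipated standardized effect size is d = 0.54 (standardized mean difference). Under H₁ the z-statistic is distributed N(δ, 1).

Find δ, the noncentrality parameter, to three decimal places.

δ = d / √(1/n₁ + 1/n₂) = 0.54 / √(1/120 + 1/151) = 4.4156

δ ≈ 4.416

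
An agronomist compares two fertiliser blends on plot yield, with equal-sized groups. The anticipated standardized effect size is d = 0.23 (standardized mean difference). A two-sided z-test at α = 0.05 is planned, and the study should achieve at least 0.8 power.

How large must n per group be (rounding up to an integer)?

n = 297 per group

Set Φ(δ − 1.960) = 0.8; then δ − 1.960 = Φ⁻¹(0.8) = 0.842, giving δ = 2.802.
(For δ > 0 the lower-tail rejection region contributes negligibly to power, so the one-term inversion is standard.)
δ = d·√(n/2) ⇒ n = 2(δ/d)² = 2 × (2.802 / 0.23)² = 296.74.
Rounding up, n = 297 per group.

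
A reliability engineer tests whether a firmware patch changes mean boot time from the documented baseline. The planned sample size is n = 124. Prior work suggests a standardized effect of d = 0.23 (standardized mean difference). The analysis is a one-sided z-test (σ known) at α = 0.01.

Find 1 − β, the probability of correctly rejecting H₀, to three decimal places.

Power ≈ 0.593

Noncentrality parameter: δ = d·√n = 0.23 × √124 = 2.5612
One-sided α = 0.01 → critical value z_{0.01} = 2.326.
Power = P(Z > 2.326 − δ) = Φ(0.235) = 0.5928.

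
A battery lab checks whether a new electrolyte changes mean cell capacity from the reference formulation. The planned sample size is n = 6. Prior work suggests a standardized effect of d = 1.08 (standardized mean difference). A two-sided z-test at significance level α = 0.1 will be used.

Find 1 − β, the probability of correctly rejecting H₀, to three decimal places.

Power ≈ 0.841

Noncentrality parameter: δ = d·√n = 1.08 × √6 = 2.6454
Two-sided α = 0.1 → critical value z_{0.05} = 1.645.
Power = Φ(δ − 1.645) + Φ(−δ − 1.645) = Φ(1.001) + Φ(-4.290) = 0.8415 + 0.0000 = 0.8415.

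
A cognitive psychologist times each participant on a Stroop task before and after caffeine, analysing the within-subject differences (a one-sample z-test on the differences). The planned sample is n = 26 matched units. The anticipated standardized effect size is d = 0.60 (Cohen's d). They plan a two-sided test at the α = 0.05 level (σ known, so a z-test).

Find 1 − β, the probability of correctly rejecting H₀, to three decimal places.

Noncentrality parameter: λ = d·√n = 0.60 × √26 = 3.0594
Two-sided α = 0.05 → critical value z_{0.025} = 1.960.
Power = Φ(λ − 1.960) + Φ(−λ − 1.960) = Φ(1.099) + Φ(-5.019) = 0.8642 + 0.0000 = 0.8642.

Power ≈ 0.864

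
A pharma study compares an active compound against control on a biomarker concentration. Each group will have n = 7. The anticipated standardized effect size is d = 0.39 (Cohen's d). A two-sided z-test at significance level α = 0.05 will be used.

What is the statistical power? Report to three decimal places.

Noncentrality parameter: λ = d·√(n/2) = 0.39 × √(7/2) = 0.7296
Critical value for a two-sided test at α = 0.05: z_{α/2} = 1.960.
Power = Φ(λ − 1.960) + Φ(−λ − 1.960) = Φ(-1.230) + Φ(-2.690) = 0.1093 + 0.0036 = 0.1129.

Power ≈ 0.113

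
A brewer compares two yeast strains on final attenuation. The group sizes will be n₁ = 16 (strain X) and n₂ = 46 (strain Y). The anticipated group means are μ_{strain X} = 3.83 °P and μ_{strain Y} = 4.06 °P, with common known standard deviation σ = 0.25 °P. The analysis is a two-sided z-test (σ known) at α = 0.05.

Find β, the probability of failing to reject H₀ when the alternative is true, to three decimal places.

β ≈ 0.113

Standardized effect: d = |μ_{strain X} − μ_{strain Y}| / σ = |3.83 − 4.06| / 0.25 = 0.9200
Noncentrality parameter: δ = d / √(1/n₁ + 1/n₂) = 0.9200 / √(1/16 + 1/46) = 3.1698
Critical value for a two-sided test at α = 0.05: z_{α/2} = 1.960.
Power = Φ(δ − 1.960) + Φ(−δ − 1.960) = Φ(1.210) + Φ(-5.130) = 0.8868 + 0.0000 = 0.8868.
Type II error: β = 1 − power = 1 − 0.8868 = 0.1132.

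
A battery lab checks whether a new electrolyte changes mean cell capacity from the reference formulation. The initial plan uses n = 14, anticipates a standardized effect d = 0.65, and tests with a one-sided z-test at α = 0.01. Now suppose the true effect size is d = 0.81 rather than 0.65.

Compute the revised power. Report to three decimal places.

Power ≈ 0.759

With d = 0.81: δ = d·√n = 0.81 × √14 = 3.0307. Critical value z_{0.01} = 2.326.
Revised power = Φ(δ − 2.326) = Φ(0.704) = 0.7594.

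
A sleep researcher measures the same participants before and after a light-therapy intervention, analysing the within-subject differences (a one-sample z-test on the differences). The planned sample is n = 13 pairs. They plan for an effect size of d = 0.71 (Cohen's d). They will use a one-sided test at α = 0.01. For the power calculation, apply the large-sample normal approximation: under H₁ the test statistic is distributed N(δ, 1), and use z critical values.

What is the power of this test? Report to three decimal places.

Noncentrality parameter: δ = d·√n = 0.71 × √13 = 2.5599
One-sided α = 0.01 → critical value z_{0.01} = 2.326.
Power = P(Z > 2.326 − δ) = Φ(0.234) = 0.5923.

Power ≈ 0.592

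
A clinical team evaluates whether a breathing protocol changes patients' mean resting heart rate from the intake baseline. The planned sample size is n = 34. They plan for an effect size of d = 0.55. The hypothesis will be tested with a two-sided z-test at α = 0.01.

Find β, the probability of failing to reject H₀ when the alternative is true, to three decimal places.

β ≈ 0.264

Noncentrality parameter: δ = d·√n = 0.55 × √34 = 3.2070
Critical value for a two-sided test at α = 0.01: z_{α/2} = 2.576.
Power = Φ(δ − 2.576) + Φ(−δ − 2.576) = Φ(0.631) + Φ(-5.783) = 0.7360 + 0.0000 = 0.7360.
Type II error: β = 1 − power = 1 − 0.7360 = 0.2640.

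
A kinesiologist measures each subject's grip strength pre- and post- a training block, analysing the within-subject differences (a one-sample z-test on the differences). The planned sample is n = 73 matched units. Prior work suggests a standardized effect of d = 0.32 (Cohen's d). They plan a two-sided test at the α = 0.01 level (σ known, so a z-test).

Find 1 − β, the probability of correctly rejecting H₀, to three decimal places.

Noncentrality parameter: δ = d·√n = 0.32 × √73 = 2.7341
Critical value for a two-sided test at α = 0.01: z_{α/2} = 2.576.
Power = Φ(δ − 2.576) + Φ(−δ − 2.576) = Φ(0.158) + Φ(-5.310) = 0.5629 + 0.0000 = 0.5629.

Power ≈ 0.563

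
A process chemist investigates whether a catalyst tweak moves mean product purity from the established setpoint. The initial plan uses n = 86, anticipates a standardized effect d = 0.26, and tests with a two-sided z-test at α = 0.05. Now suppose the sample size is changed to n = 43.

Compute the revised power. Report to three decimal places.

With n = 43: δ = d·√n = 0.26 × √43 = 1.7049. Critical value z_{0.025} = 1.960.
Revised power = Φ(δ − 1.960) + Φ(−δ − 1.960) = Φ(-0.255) + Φ(-3.665) = 0.3993 + 0.0001 = 0.3995.

Power ≈ 0.399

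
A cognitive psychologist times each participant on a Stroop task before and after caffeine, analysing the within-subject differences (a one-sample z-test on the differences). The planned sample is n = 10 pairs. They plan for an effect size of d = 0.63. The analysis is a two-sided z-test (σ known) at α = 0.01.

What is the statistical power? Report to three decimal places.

Noncentrality parameter: δ = d·√n = 0.63 × √10 = 1.9922
Critical value for a two-sided test at α = 0.01: z_{α/2} = 2.576.
Power = Φ(δ − 2.576) + Φ(−δ − 2.576) = Φ(-0.584) + Φ(-4.568) = 0.2797 + 0.0000 = 0.2797.

Power ≈ 0.280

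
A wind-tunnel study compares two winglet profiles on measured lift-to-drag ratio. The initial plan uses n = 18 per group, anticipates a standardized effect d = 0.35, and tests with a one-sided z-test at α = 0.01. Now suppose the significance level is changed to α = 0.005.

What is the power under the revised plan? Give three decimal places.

Power ≈ 0.064

δ = d·√(n/2) = 0.35 × √(18/2) = 1.0500 (unchanged). New critical value: z_{0.005} = 2.576.
Revised power = P(Z > 2.576 − δ) = Φ(-1.526) = 0.0635.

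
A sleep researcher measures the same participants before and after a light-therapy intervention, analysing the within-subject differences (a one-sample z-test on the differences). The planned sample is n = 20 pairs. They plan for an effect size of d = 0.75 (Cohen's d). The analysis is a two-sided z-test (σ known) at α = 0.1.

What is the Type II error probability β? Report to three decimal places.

Noncentrality parameter: δ = d·√n = 0.75 × √20 = 3.3541
Two-sided α = 0.1 → critical value z_{0.05} = 1.645.
Power = Φ(δ − 1.645) + Φ(−δ − 1.645) = Φ(1.709) + Φ(-4.999) = 0.9563 + 0.0000 = 0.9563.
Type II error: β = 1 − power = 1 − 0.9563 = 0.0437.

β ≈ 0.044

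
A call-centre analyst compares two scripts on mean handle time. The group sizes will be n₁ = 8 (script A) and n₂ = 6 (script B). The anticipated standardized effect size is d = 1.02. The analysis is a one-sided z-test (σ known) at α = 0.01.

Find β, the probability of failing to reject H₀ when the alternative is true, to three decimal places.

β ≈ 0.669

Noncentrality parameter: δ = d / √(1/n₁ + 1/n₂) = 1.02 / √(1/8 + 1/6) = 1.8887
Critical value for a one-sided test at α = 0.01: z_α = 2.326.
Power = P(Z > 2.326 − δ) = Φ(-0.438) = 0.3308.
Type II error: β = 1 − power = 1 − 0.3308 = 0.6692.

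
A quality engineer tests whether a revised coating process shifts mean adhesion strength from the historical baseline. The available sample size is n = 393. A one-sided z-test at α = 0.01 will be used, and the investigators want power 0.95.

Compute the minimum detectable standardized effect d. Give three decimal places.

d ≈ 0.200

Need Φ(δ − 2.326) = 0.95, so δ = 2.326 + 1.645 = 3.971.
δ = d·√n ⇒ d = δ/√n = 3.971/√393 = 0.2003.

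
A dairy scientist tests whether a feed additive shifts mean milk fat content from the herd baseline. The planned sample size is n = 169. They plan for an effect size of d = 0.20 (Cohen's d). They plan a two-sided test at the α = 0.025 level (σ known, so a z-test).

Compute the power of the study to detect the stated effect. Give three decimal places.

Noncentrality parameter: δ = d·√n = 0.20 × √169 = 2.6000
Two-sided α = 0.025 → critical value z_{0.0125} = 2.241.
Power = Φ(δ − 2.241) + Φ(−δ − 2.241) = Φ(0.359) + Φ(-4.841) = 0.6401 + 0.0000 = 0.6401.

Power ≈ 0.640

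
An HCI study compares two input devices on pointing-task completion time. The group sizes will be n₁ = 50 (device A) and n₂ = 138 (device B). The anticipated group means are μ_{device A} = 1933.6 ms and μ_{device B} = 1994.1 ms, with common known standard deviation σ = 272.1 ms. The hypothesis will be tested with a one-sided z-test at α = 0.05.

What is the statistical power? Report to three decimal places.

Standardized effect: d = |μ_{device A} − μ_{device B}| / σ = |1933.6 − 1994.1| / 272.1 = 0.2223
Noncentrality parameter: δ = d / √(1/n₁ + 1/n₂) = 0.2223 / √(1/50 + 1/138) = 1.3470
One-sided α = 0.05 → critical value z_{0.05} = 1.645.
Power = P(Z > 1.645 − δ) = Φ(-0.298) = 0.3829.

Power ≈ 0.383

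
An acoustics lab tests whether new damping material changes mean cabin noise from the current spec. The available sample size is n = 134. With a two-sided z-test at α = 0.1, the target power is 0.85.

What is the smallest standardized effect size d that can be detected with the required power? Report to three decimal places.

Need Φ(δ − 1.645) = 0.85, so δ = 1.645 + 1.036 = 2.681.
(Lower-tail contribution to power is negligible for δ > 0.)
δ = d·√n ⇒ d = δ/√n = 2.681/√134 = 0.2316.

d ≈ 0.232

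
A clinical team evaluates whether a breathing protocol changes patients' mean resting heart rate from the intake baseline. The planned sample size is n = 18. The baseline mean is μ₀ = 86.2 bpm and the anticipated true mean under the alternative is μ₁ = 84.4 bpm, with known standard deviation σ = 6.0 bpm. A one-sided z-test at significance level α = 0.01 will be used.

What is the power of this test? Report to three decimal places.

Standardized effect: d = |μ₁ − μ₀| / σ = |84.4 − 86.2| / 6.0 = 0.3000
Noncentrality parameter: δ = d·√n = 0.3000 × √18 = 1.2728
Critical value for a one-sided test at α = 0.01: z_α = 2.326.
Power = P(Z > 2.326 − δ) = Φ(-1.054) = 0.1460.

Power ≈ 0.146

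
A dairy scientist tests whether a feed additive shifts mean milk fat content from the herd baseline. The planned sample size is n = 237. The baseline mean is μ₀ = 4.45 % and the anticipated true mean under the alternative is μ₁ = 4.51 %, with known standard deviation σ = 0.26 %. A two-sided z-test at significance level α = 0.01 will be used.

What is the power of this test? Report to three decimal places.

Power ≈ 0.836

Standardized effect: d = |μ₁ − μ₀| / σ = |4.51 − 4.45| / 0.26 = 0.2308
Noncentrality parameter: δ = d·√n = 0.2308 × √237 = 3.5526
Critical value for a two-sided test at α = 0.01: z_{α/2} = 2.576.
Power = Φ(δ − 2.576) + Φ(−δ − 2.576) = Φ(0.977) + Φ(-6.128) = 0.8357 + 0.0000 = 0.8357.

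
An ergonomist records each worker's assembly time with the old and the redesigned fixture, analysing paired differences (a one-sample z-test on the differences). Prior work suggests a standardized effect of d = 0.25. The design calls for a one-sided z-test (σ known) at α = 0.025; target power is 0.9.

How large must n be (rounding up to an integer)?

For power 0.9 need Φ(δ − z_{0.025}) = 0.9, so δ = z_{0.025} + z_{0.10} = 1.960 + 1.282 = 3.242.
δ = d·√n ⇒ n = (δ/d)² = (3.242 / 0.25)² = 168.12.
Round up to the next whole unit.

n = 169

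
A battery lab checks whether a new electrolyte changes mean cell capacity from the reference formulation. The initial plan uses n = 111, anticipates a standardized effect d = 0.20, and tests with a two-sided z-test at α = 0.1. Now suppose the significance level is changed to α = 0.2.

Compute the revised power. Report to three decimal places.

Power ≈ 0.796

δ = d·√n = 0.20 × √111 = 2.1071 (unchanged). New critical value: z_{0.1} = 1.282.
Revised power = Φ(δ − 1.282) + Φ(−δ − 1.282) = Φ(0.826) + Φ(-3.389) = 0.7955 + 0.0004 = 0.7958.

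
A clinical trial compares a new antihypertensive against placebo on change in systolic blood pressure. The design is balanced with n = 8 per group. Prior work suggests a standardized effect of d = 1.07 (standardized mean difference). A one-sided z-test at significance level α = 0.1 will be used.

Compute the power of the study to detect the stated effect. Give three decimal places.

Noncentrality parameter: δ = d·√(n/2) = 1.07 × √(8/2) = 2.1400
One-sided α = 0.1 → critical value z_{0.1} = 1.282.
Power = Φ(δ − 1.282) = Φ(0.858) = 0.8047.

Power ≈ 0.805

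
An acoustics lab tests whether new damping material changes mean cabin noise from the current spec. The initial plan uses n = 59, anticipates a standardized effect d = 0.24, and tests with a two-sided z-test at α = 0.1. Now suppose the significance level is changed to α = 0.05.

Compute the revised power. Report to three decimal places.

δ = d·√n = 0.24 × √59 = 1.8435 (unchanged). New critical value: z_{0.025} = 1.960.
Revised power = Φ(δ − 1.960) + Φ(−δ − 1.960) = Φ(-0.116) + Φ(-3.803) = 0.4536 + 0.0001 = 0.4537.

Power ≈ 0.454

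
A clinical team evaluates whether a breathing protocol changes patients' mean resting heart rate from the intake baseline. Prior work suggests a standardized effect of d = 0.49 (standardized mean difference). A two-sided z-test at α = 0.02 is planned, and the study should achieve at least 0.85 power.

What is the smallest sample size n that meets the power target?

Set Φ(δ − 2.326) = 0.85; then δ − 2.326 = Φ⁻¹(0.85) = 1.036, giving δ = 3.363.
(The Φ(−δ − z_{α/2}) term is vanishingly small for δ > 0 and is dropped in the standard sample-size formula.)
δ = d·√n ⇒ n = (δ/d)² = (3.363 / 0.49)² = 47.10.
Round up to the next whole unit.

n = 48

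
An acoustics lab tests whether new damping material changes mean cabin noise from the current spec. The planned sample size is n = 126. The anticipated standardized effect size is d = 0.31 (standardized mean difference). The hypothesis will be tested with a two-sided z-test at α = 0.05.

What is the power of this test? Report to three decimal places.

Noncentrality parameter: δ = d·√n = 0.31 × √126 = 3.4797
Two-sided α = 0.05 → critical value z_{0.025} = 1.960.
Power = Φ(δ − 1.960) + Φ(−δ − 1.960) = Φ(1.520) + Φ(-5.440) = 0.9357 + 0.0000 = 0.9357.

Power ≈ 0.936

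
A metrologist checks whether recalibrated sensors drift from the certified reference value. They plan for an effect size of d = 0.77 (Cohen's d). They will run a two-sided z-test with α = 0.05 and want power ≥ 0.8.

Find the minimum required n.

n = 14

For power 0.8 need Φ(δ − z_{0.025}) = 0.8, so δ = z_{0.025} + z_{0.20} = 1.960 + 0.842 = 2.802.
(For δ > 0 the lower-tail rejection region contributes negligibly to power, so the one-term inversion is standard.)
δ = d·√n ⇒ n = (δ/d)² = (2.802 / 0.77)² = 13.24.
Round up to the next whole unit.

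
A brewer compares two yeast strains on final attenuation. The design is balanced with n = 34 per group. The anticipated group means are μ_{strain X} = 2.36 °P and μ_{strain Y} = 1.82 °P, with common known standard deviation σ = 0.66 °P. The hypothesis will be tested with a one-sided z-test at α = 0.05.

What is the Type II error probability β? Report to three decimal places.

Standardized effect: d = |μ_{strain X} − μ_{strain Y}| / σ = |2.36 − 1.82| / 0.66 = 0.8182
Noncentrality parameter: δ = d·√(n/2) = 0.8182 × √(34/2) = 3.3735
Critical value for a one-sided test at α = 0.05: z_α = 1.645.
Power = P(Z > 1.645 − δ) = Φ(1.729) = 0.9581.
Type II error: β = 1 − power = 1 − 0.9581 = 0.0419.

β ≈ 0.042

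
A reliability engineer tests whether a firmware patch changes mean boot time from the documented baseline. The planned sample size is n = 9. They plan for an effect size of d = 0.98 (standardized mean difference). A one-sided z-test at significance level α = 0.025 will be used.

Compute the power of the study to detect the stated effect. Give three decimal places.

Power ≈ 0.836

Noncentrality parameter: δ = d·√n = 0.98 × √9 = 2.9400
Critical value for a one-sided test at α = 0.025: z_α = 1.960.
Power = P(Z > 1.960 − δ) = Φ(0.980) = 0.8365.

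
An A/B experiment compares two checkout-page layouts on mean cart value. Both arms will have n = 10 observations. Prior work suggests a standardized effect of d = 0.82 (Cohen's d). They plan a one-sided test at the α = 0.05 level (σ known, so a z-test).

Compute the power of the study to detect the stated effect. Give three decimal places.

Noncentrality parameter: δ = d·√(n/2) = 0.82 × √(10/2) = 1.8336
Critical value for a one-sided test at α = 0.05: z_α = 1.645.
Power = P(Z > 1.645 − δ) = Φ(0.189) = 0.5748.

Power ≈ 0.575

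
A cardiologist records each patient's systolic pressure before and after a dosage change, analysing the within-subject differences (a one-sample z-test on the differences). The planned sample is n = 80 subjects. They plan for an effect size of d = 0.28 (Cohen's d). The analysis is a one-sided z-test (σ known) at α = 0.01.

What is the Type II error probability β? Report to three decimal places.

β ≈ 0.429

Noncentrality parameter: λ = d·√n = 0.28 × √80 = 2.5044
One-sided α = 0.01 → critical value z_{0.01} = 2.326.
Power = Φ(λ − 2.326) = Φ(0.178) = 0.5707.
Type II error: β = 1 − power = 1 − 0.5707 = 0.4293.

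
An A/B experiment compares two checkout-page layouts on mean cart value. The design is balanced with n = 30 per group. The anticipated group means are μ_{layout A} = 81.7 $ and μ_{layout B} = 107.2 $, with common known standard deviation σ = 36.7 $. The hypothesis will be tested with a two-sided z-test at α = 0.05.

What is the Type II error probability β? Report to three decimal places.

Standardized effect: d = |μ_{layout A} − μ_{layout B}| / σ = |81.7 − 107.2| / 36.7 = 0.6948
Noncentrality parameter: δ = d·√(n/2) = 0.6948 × √(30/2) = 2.6910
Two-sided α = 0.05 → critical value z_{0.025} = 1.960.
Power = Φ(δ − 1.960) + Φ(−δ − 1.960) = Φ(0.731) + Φ(-4.651) = 0.7676 + 0.0000 = 0.7676.
Type II error: β = 1 − power = 1 − 0.7676 = 0.2324.

β ≈ 0.232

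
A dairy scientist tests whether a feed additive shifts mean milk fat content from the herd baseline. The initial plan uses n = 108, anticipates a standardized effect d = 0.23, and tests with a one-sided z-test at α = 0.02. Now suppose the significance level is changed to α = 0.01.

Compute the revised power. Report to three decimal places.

δ = d·√n = 0.23 × √108 = 2.3902 (unchanged). New critical value: z_{0.01} = 2.326.
Revised power = Φ(δ − 2.326) = Φ(0.064) = 0.5255.

Power ≈ 0.525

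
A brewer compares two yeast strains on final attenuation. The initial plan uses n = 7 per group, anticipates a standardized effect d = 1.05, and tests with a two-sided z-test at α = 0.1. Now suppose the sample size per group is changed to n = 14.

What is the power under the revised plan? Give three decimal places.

Power ≈ 0.871

With n = 14 per group: δ = d·√(n/2) = 1.05 × √(14/2) = 2.7780. Critical value z_{0.05} = 1.645.
Revised power = Φ(δ − 1.645) + Φ(−δ − 1.645) = Φ(1.133) + Φ(-4.423) = 0.8714 + 0.0000 = 0.8714.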